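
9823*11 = 108053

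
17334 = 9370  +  7964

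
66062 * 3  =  198186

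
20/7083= 20/7083= 0.00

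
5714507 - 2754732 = 2959775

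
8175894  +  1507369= 9683263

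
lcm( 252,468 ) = 3276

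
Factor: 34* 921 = 31314 = 2^1  *3^1* 17^1*307^1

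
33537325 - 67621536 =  - 34084211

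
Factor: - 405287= - 405287^1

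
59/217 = 59/217 = 0.27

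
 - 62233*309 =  - 19229997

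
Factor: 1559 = 1559^1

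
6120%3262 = 2858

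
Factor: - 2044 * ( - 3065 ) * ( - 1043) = - 6534248980 =- 2^2 * 5^1 * 7^2 * 73^1 * 149^1*613^1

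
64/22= 2 + 10/11 = 2.91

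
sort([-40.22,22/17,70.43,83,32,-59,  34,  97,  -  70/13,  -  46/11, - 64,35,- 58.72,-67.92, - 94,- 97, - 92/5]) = [ - 97,-94,-67.92,-64, - 59, - 58.72,  -  40.22,-92/5, -70/13,  -  46/11,22/17,32, 34,35,70.43,83,97]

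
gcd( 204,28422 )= 6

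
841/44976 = 841/44976 = 0.02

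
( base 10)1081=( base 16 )439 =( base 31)13R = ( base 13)652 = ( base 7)3103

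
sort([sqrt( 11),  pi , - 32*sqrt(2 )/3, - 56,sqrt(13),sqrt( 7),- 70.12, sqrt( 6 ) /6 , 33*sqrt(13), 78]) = [ - 70.12,-56,  -  32*sqrt (2 )/3,sqrt (6) /6, sqrt( 7),pi,  sqrt( 11 ),  sqrt ( 13), 78, 33*sqrt(13)]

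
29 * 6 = 174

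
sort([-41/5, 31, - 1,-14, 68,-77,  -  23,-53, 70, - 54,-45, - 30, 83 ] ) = [-77,-54,-53, - 45, - 30 , - 23, - 14  , - 41/5, - 1, 31 , 68, 70, 83]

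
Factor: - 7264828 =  - 2^2*1816207^1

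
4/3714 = 2/1857 = 0.00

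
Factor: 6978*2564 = 17891592 = 2^3 * 3^1*641^1 * 1163^1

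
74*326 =24124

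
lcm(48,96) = 96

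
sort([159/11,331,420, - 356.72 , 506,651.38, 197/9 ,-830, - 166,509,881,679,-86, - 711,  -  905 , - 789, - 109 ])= [ - 905,-830, - 789, -711, - 356.72 , - 166, - 109, - 86,159/11, 197/9,331 , 420, 506, 509, 651.38,679,881]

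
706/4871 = 706/4871 = 0.14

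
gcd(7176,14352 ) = 7176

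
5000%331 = 35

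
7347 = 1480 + 5867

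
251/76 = 251/76 = 3.30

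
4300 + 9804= 14104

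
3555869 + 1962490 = 5518359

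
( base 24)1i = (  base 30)1C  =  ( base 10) 42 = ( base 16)2A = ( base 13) 33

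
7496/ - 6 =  - 3748/3 = - 1249.33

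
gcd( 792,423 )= 9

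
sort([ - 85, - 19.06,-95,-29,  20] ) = [  -  95, - 85,  -  29, - 19.06,20 ] 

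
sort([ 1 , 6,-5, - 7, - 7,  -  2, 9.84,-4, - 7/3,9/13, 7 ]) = [-7, - 7,-5,-4,-7/3,-2, 9/13,1,6, 7 , 9.84 ]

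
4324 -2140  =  2184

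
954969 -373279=581690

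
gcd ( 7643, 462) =1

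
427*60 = 25620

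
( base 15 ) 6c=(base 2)1100110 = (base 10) 102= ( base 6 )250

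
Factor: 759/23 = 33 = 3^1*11^1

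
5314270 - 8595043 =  - 3280773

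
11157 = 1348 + 9809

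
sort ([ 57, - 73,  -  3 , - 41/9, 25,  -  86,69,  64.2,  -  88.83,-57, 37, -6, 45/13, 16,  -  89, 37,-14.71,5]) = [-89, - 88.83, - 86, - 73, - 57, - 14.71, -6, - 41/9,-3,45/13, 5,16, 25 , 37, 37, 57,64.2,69 ]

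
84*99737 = 8377908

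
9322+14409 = 23731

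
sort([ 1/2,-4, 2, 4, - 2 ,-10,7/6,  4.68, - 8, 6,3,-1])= [ - 10, - 8,-4,-2,-1,1/2, 7/6, 2, 3, 4, 4.68, 6 ] 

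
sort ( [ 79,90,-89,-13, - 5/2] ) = [-89,  -  13, - 5/2,79, 90 ] 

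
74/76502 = 37/38251 = 0.00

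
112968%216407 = 112968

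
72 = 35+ 37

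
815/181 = 815/181 = 4.50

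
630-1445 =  - 815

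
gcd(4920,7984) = 8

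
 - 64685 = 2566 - 67251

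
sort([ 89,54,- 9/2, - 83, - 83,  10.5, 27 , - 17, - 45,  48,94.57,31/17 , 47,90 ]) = [ - 83,-83, - 45,-17, - 9/2,31/17,10.5,27,  47, 48,54,89,  90,94.57]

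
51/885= 17/295 = 0.06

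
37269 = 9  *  4141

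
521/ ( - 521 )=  - 1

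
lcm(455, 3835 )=26845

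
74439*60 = 4466340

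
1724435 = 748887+975548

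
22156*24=531744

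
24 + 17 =41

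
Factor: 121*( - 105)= - 12705  =  - 3^1*5^1*7^1  *  11^2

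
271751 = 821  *331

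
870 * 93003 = 80912610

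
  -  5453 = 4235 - 9688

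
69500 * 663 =46078500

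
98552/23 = 98552/23 = 4284.87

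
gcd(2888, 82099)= 19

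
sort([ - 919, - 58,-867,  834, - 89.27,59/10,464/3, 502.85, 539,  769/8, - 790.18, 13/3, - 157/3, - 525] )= [ - 919,-867, - 790.18, - 525, - 89.27, - 58, - 157/3,  13/3 , 59/10,769/8,464/3,502.85,539,834] 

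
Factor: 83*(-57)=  - 4731=- 3^1 * 19^1*83^1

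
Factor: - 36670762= - 2^1*163^1*197^1*571^1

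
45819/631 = 72 + 387/631 = 72.61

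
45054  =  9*5006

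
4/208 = 1/52=0.02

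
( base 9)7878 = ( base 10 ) 5822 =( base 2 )1011010111110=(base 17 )1328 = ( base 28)7BQ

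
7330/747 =9 + 607/747 =9.81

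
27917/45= 620 + 17/45  =  620.38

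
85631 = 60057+25574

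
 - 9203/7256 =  - 2 + 5309/7256 = - 1.27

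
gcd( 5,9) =1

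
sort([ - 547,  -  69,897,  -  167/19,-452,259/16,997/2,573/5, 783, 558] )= [ -547, - 452, -69 , - 167/19, 259/16,573/5,997/2,  558, 783, 897]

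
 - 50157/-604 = 83 + 25/604 = 83.04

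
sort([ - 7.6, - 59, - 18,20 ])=[ - 59,  -  18,  -  7.6, 20]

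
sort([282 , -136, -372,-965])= [-965, - 372, - 136 , 282]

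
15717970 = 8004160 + 7713810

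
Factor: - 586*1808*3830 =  - 4057839040= - 2^6*5^1* 113^1 * 293^1 * 383^1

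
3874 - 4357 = -483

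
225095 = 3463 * 65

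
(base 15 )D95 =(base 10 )3065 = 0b101111111001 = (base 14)118D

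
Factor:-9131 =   -  23^1*397^1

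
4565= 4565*1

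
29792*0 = 0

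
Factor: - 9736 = -2^3 * 1217^1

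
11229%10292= 937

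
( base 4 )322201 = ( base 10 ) 3745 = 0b111010100001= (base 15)119a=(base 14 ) 1517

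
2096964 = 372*5637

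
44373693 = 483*91871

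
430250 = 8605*50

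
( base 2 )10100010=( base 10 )162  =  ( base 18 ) 90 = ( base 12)116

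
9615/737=9615/737 = 13.05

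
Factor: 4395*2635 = 11580825 = 3^1*5^2*17^1*31^1*293^1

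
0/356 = 0 = 0.00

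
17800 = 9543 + 8257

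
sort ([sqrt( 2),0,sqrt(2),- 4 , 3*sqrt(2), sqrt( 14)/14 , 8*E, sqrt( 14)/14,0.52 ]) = [ -4,0,sqrt(14) /14, sqrt(14 ) /14 , 0.52,sqrt(2),sqrt(2),3*sqrt( 2), 8*E ]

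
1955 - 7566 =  - 5611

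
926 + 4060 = 4986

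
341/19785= 341/19785 = 0.02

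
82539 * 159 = 13123701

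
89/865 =89/865 = 0.10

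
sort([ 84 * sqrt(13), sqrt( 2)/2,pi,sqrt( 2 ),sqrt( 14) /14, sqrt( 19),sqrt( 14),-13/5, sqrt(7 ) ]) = [- 13/5,sqrt( 14)/14,sqrt ( 2) /2, sqrt(2),sqrt( 7),pi,sqrt(14 ),sqrt( 19 ),84*sqrt( 13)] 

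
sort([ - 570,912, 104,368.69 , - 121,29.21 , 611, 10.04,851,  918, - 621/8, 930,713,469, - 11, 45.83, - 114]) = [ - 570,-121,-114, - 621/8, - 11,10.04,29.21, 45.83,104,  368.69,469,611,713,851, 912, 918,930] 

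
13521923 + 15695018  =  29216941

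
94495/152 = 94495/152 = 621.68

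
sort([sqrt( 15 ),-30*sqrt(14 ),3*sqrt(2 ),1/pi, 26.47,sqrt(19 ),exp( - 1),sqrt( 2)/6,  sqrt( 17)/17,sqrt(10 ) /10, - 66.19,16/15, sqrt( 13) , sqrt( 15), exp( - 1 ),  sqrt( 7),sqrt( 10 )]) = [-30*sqrt( 14),-66.19,sqrt(2 )/6, sqrt(17)/17,sqrt(10 )/10,1/pi,exp(- 1 ), exp( - 1 ),16/15,sqrt( 7 ), sqrt(10),sqrt( 13), sqrt (15 ),sqrt( 15),3 * sqrt( 2),sqrt( 19 ), 26.47]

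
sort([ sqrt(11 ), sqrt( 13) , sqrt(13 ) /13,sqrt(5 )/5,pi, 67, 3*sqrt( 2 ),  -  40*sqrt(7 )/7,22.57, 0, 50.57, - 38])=[ - 38, - 40*sqrt( 7 ) /7,0,sqrt (13)/13,sqrt (5 ) /5,pi,sqrt (11 ), sqrt( 13 ), 3*sqrt(2), 22.57,50.57, 67]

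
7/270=7/270=0.03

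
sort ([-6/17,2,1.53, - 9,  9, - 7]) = [ - 9, - 7, - 6/17, 1.53, 2, 9]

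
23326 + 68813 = 92139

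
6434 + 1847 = 8281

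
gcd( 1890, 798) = 42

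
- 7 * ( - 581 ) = 4067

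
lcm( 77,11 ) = 77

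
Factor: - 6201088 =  - 2^8*24223^1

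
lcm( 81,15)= 405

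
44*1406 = 61864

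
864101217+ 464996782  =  1329097999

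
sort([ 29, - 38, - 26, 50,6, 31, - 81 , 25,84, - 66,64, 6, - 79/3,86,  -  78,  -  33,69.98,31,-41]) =[-81, - 78, - 66, - 41, - 38, - 33,-79/3, - 26, 6, 6,25,29,31, 31, 50,64, 69.98,  84,86]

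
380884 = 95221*4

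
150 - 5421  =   - 5271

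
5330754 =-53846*( - 99 )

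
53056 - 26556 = 26500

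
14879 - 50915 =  -36036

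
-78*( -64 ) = 4992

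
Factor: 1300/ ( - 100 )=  - 13^1 = -  13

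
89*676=60164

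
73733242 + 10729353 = 84462595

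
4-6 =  - 2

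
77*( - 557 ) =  - 42889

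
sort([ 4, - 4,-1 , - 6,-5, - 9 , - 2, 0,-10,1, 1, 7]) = [ - 10, - 9, - 6,-5, - 4 , - 2, - 1,  0, 1, 1, 4, 7 ] 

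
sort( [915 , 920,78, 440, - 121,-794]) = [ - 794,-121, 78,440 , 915, 920]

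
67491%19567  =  8790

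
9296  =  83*112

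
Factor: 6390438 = 2^1 * 3^1*1065073^1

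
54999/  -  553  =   - 100 + 43/79  =  - 99.46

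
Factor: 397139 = 409^1*971^1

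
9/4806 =1/534 = 0.00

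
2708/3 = 902 + 2/3 = 902.67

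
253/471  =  253/471 = 0.54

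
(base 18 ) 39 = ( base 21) 30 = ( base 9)70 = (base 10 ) 63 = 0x3f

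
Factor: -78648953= - 17^1*31^1*149239^1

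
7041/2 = 3520+1/2 = 3520.50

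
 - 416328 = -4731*88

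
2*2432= 4864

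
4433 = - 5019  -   - 9452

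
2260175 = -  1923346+4183521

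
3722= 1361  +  2361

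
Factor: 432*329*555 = 2^4*3^4*5^1 *7^1*37^1*47^1 = 78881040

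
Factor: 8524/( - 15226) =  - 2^1 * 23^(-1 ) * 331^( - 1 )*2131^1 = - 4262/7613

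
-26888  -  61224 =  - 88112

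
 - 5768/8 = - 721 = -721.00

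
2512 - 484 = 2028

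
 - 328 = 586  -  914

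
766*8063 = 6176258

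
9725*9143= 88915675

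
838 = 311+527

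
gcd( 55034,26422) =2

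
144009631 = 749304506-605294875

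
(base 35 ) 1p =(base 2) 111100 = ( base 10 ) 60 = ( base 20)30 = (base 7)114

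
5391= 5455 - 64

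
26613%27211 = 26613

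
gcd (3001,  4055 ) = 1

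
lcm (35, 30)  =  210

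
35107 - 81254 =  - 46147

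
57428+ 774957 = 832385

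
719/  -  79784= - 1+79065/79784 = - 0.01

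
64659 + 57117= 121776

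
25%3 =1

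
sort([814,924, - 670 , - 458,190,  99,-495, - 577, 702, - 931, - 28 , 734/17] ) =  [ - 931, - 670, - 577,-495, - 458 , - 28,734/17, 99,190,702,814, 924]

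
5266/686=2633/343 = 7.68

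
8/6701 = 8/6701 = 0.00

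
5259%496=299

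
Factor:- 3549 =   -  3^1 * 7^1*13^2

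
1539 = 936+603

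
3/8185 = 3/8185 = 0.00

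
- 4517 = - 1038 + -3479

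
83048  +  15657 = 98705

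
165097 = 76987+88110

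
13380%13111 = 269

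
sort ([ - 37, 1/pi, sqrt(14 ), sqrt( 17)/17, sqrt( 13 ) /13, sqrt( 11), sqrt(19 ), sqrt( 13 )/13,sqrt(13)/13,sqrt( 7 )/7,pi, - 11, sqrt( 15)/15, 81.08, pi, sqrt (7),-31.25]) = [ - 37, - 31.25 , - 11,sqrt( 17 )/17 , sqrt( 15 ) /15, sqrt (13 )/13,sqrt(13) /13 , sqrt(13) /13,1/pi, sqrt(7)/7, sqrt( 7 ), pi, pi, sqrt( 11), sqrt( 14), sqrt( 19 ), 81.08]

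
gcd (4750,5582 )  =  2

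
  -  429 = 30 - 459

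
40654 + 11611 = 52265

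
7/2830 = 7/2830 = 0.00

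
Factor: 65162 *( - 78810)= - 5135417220 = - 2^2*3^1*5^1*31^1*37^1*71^1* 1051^1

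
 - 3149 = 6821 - 9970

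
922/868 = 461/434 = 1.06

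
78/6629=78/6629 = 0.01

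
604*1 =604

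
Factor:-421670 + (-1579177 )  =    -  3^1*661^1*1009^1=-2000847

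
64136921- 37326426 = 26810495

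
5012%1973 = 1066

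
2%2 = 0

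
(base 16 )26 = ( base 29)19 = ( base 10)38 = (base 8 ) 46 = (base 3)1102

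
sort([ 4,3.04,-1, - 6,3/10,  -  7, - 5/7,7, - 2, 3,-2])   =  [-7,-6,-2, - 2,-1, - 5/7,3/10 , 3 , 3.04,4,7]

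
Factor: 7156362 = 2^1*3^1*233^1 * 5119^1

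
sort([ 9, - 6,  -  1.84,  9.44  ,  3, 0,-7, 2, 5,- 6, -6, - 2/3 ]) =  [-7,-6, - 6,  -  6, - 1.84,-2/3,0,2,  3,  5,9, 9.44] 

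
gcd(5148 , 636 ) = 12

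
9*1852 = 16668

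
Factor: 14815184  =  2^4 * 925949^1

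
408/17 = 24 = 24.00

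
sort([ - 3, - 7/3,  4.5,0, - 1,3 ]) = [ -3 , - 7/3, - 1,0,  3, 4.5 ] 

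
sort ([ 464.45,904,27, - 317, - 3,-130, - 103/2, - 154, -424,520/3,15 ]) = [ - 424,-317 ,-154, - 130 ,-103/2,-3,15,27,520/3,464.45,  904] 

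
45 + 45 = 90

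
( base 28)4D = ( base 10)125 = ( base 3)11122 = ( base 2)1111101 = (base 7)236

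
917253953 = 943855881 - 26601928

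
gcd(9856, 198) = 22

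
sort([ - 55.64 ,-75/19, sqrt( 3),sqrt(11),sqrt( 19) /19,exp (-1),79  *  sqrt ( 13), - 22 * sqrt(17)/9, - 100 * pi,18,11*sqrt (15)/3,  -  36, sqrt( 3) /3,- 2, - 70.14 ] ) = [- 100 * pi, - 70.14, - 55.64, - 36,-22 *sqrt(17)/9, - 75/19, - 2,sqrt( 19 )/19,exp(-1) , sqrt( 3 )/3,sqrt( 3),sqrt(11 ), 11 * sqrt(15)/3, 18,79 * sqrt( 13 ) ]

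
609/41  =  14 + 35/41 = 14.85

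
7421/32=7421/32 = 231.91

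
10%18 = 10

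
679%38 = 33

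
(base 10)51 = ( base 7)102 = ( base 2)110011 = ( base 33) 1i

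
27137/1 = 27137=27137.00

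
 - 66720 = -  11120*6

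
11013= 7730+3283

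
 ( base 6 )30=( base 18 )10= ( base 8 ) 22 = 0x12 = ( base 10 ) 18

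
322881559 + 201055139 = 523936698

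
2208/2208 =1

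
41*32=1312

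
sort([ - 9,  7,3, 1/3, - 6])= [ - 9, - 6, 1/3,3, 7 ]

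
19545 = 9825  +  9720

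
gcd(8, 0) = 8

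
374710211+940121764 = 1314831975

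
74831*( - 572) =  - 42803332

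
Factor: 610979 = 31^1*19709^1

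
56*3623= 202888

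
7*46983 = 328881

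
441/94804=441/94804 = 0.00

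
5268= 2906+2362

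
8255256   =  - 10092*(-818)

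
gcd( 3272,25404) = 4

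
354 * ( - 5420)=-1918680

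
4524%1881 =762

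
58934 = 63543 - 4609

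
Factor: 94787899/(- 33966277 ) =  - 23^1 *127^( - 1 )*267451^ ( - 1) * 4121213^1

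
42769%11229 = 9082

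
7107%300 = 207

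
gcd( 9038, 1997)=1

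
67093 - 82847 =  - 15754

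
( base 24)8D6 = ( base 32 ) 4pu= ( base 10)4926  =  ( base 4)1030332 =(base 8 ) 11476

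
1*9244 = 9244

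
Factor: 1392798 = 2^1*3^1*11^1* 47^1*449^1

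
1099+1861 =2960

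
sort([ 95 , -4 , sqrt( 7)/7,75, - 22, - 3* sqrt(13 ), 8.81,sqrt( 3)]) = [-22 ,  -  3*sqrt( 13), - 4, sqrt ( 7) /7,sqrt( 3), 8.81, 75 , 95]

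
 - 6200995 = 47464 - 6248459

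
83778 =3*27926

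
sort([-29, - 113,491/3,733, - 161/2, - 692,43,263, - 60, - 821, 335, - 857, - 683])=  [-857, - 821, - 692, - 683,  -  113, - 161/2, - 60, - 29 , 43,491/3,263, 335,733]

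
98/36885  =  98/36885 = 0.00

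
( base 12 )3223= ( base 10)5499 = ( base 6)41243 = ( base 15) 1969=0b1010101111011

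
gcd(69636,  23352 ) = 84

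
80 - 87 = - 7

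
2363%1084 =195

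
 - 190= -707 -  - 517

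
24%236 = 24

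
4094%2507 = 1587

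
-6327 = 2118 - 8445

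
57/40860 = 19/13620 = 0.00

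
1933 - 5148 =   -  3215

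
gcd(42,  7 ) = 7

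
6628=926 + 5702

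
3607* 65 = 234455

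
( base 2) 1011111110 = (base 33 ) n7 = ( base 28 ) ra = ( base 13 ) 46C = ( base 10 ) 766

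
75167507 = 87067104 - 11899597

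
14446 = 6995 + 7451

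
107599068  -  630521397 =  - 522922329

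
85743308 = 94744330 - 9001022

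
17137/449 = 17137/449  =  38.17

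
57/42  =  1 + 5/14 = 1.36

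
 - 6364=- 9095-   -  2731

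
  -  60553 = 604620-665173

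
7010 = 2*3505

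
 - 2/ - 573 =2/573 = 0.00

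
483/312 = 161/104  =  1.55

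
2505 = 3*835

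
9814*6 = 58884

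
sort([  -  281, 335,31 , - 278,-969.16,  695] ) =[-969.16,  -  281,-278, 31, 335,  695 ]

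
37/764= 37/764= 0.05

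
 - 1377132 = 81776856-83153988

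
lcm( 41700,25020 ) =125100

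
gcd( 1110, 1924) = 74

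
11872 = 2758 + 9114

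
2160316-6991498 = -4831182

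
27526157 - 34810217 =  - 7284060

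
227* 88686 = 20131722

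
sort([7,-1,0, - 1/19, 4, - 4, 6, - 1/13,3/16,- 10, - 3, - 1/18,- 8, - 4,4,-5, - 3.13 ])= [ - 10,-8, - 5, - 4, - 4,- 3.13, - 3, - 1, - 1/13, - 1/18, - 1/19, 0, 3/16, 4,4, 6,7 ]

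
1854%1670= 184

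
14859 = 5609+9250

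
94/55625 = 94/55625 = 0.00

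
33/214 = 33/214 = 0.15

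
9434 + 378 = 9812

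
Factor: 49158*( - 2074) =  -2^2*3^2*17^1*61^1*2731^1 = - 101953692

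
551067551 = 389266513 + 161801038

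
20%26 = 20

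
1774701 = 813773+960928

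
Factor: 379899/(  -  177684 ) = -573/268 = - 2^(-2)*3^1*67^ ( - 1 ) * 191^1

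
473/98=4+81/98 = 4.83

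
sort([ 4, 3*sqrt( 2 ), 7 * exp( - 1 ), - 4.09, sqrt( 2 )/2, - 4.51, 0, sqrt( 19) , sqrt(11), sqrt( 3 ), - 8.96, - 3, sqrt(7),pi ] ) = [ - 8.96,-4.51,-4.09,  -  3 , 0, sqrt(2 ) /2, sqrt( 3), 7*exp ( - 1), sqrt( 7 ), pi,sqrt(11), 4,  3*sqrt(2 ), sqrt(19)]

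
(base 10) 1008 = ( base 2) 1111110000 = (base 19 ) 2F1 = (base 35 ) ss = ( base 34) tm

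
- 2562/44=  - 59  +  17/22 = - 58.23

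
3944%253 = 149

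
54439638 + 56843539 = 111283177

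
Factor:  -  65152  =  -2^7*509^1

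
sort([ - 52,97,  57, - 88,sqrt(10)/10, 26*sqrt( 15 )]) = [ - 88, - 52,sqrt( 10 )/10,  57,97, 26 * sqrt(15)]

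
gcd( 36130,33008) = 2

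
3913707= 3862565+51142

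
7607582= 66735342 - 59127760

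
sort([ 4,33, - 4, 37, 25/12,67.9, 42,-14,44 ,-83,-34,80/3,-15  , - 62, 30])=[-83, - 62, - 34, - 15, -14, - 4,25/12, 4, 80/3,30,  33 , 37, 42, 44, 67.9 ] 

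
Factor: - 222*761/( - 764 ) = 2^( - 1 )*3^1*37^1* 191^(  -  1 )*761^1 =84471/382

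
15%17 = 15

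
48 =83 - 35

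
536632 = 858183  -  321551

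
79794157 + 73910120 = 153704277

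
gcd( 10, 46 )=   2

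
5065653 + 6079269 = 11144922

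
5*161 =805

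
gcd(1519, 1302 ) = 217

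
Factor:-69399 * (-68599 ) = 3^2*11^1*181^1*379^1*701^1  =  4760702001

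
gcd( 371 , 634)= 1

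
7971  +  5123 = 13094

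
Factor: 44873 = 23^1*1951^1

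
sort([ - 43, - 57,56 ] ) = [ - 57 ,-43, 56 ]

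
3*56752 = 170256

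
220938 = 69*3202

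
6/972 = 1/162 = 0.01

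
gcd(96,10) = 2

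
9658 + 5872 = 15530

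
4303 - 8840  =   - 4537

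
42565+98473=141038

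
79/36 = 79/36 = 2.19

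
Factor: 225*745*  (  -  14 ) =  - 2346750  =  -2^1*3^2 * 5^3*7^1*149^1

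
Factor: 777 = 3^1*7^1*37^1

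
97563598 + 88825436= 186389034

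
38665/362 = 38665/362 = 106.81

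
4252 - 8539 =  - 4287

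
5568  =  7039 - 1471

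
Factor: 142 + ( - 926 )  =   - 2^4*7^2= -  784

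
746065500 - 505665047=240400453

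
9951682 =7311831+2639851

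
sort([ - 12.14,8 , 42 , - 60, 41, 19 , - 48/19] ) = [ - 60,-12.14, - 48/19 , 8  ,  19,41,42]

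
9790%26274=9790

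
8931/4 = 2232 + 3/4 = 2232.75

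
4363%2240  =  2123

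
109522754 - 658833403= - 549310649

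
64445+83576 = 148021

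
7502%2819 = 1864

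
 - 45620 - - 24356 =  - 21264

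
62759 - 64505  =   - 1746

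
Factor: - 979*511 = - 7^1*11^1*73^1*89^1  =  - 500269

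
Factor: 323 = 17^1*19^1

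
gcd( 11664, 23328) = 11664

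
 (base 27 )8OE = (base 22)d94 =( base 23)c68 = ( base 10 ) 6494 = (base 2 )1100101011110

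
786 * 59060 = 46421160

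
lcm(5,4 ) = 20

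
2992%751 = 739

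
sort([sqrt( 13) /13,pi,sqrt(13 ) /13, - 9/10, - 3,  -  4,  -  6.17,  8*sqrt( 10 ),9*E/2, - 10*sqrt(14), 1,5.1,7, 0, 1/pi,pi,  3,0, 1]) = [ - 10*sqrt( 14 ),-6.17, - 4,- 3, - 9/10,  0, 0,sqrt(13)/13,sqrt( 13 ) /13,1/pi, 1,  1, 3,pi, pi,5.1, 7, 9*E/2, 8*sqrt( 10 )]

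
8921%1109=49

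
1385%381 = 242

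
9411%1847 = 176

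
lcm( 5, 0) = 0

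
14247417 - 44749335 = - 30501918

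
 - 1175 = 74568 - 75743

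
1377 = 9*153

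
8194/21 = 390 + 4/21 = 390.19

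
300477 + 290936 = 591413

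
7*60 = 420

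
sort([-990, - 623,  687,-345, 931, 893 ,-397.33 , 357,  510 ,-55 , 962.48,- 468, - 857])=[ - 990, - 857,-623, - 468,-397.33,-345,-55, 357,510, 687,893,931, 962.48 ] 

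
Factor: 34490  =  2^1*5^1*3449^1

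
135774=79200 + 56574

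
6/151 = 6/151 = 0.04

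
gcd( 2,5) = 1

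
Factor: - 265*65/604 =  - 17225/604 = - 2^ (  -  2 )*5^2 * 13^1*53^1*151^( - 1 )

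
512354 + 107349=619703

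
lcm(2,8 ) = 8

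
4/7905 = 4/7905 = 0.00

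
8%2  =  0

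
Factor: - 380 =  - 2^2*5^1 *19^1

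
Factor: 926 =2^1*463^1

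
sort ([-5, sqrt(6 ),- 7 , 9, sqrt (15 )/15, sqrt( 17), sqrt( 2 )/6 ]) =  [ - 7,-5, sqrt(2 )/6, sqrt( 15 )/15,sqrt(6),  sqrt( 17), 9]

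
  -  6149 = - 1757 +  - 4392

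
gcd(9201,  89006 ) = 1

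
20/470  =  2/47 = 0.04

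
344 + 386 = 730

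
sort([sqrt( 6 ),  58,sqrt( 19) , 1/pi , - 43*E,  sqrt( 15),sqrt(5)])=[  -  43*E,1/pi, sqrt( 5 ), sqrt (6), sqrt( 15 ),  sqrt( 19 ),58] 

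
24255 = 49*495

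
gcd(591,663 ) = 3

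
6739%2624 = 1491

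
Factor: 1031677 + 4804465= 5836142 = 2^1 * 13^1 * 224467^1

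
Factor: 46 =2^1*23^1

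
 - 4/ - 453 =4/453  =  0.01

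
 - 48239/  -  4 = 12059 + 3/4 = 12059.75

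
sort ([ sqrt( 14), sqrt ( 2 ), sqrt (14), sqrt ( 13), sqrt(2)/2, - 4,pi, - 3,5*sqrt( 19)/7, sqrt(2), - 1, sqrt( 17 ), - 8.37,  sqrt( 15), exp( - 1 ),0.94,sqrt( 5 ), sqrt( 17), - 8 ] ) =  [ - 8.37,-8, - 4, - 3, - 1,exp( - 1) , sqrt( 2 )/2, 0.94, sqrt( 2 ),sqrt( 2) , sqrt( 5 ),5*sqrt(19 ) /7, pi, sqrt(13 ), sqrt( 14 ),sqrt(14), sqrt( 15), sqrt( 17), sqrt( 17 )] 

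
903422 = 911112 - 7690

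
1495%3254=1495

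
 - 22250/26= - 11125/13 = -  855.77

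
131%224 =131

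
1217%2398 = 1217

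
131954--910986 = 1042940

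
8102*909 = 7364718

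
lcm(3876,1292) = 3876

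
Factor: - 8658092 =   -  2^2*73^1 * 149^1*199^1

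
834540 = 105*7948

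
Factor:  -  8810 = -2^1*5^1*881^1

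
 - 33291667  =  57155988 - 90447655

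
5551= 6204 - 653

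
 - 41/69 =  - 1+28/69= -  0.59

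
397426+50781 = 448207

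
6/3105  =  2/1035 = 0.00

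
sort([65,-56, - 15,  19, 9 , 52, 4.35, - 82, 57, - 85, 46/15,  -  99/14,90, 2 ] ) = [ - 85, - 82,- 56, - 15, - 99/14,2, 46/15, 4.35 , 9, 19, 52, 57, 65,90] 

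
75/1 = 75 = 75.00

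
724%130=74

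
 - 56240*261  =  -14678640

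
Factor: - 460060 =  - 2^2*5^1*23003^1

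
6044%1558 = 1370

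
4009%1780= 449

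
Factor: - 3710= - 2^1*5^1*7^1*53^1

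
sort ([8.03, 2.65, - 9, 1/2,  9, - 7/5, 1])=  [ -9, - 7/5, 1/2,1, 2.65, 8.03, 9 ]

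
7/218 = 7/218=0.03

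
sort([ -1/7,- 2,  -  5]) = [-5, - 2, - 1/7]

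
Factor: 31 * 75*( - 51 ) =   -  118575= -  3^2*5^2*17^1*31^1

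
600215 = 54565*11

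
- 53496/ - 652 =82+8/163 = 82.05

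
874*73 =63802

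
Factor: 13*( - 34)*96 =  - 2^6*3^1*13^1*17^1 = - 42432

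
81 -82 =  - 1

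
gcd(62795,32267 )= 1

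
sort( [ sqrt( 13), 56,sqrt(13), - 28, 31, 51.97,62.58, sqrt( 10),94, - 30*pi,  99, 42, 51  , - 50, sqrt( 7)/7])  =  [ - 30*pi, - 50 , - 28, sqrt( 7 )/7, sqrt( 10),sqrt (13 ),sqrt (13) , 31, 42, 51, 51.97, 56,62.58, 94, 99]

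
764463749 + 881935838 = 1646399587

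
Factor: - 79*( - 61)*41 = 197579 = 41^1*61^1*79^1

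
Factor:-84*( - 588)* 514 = 25387488 = 2^5*3^2*7^3*257^1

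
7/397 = 7/397 = 0.02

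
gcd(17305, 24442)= 1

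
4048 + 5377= 9425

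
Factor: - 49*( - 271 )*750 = 9959250 = 2^1*3^1*5^3*7^2*271^1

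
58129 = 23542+34587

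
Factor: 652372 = 2^2 * 7^1 * 23^1* 1013^1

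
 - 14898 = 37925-52823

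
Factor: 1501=19^1 * 79^1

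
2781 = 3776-995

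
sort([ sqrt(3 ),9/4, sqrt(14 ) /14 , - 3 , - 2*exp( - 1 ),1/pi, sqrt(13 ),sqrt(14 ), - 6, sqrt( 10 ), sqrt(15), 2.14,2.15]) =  [ - 6,- 3, - 2*exp( - 1) , sqrt( 14)/14,1/pi, sqrt( 3 ) , 2.14,2.15,  9/4,sqrt ( 10),sqrt( 13), sqrt(14),sqrt( 15)]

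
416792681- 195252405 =221540276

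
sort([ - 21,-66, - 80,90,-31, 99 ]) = [ - 80 , - 66,- 31,-21,90, 99 ]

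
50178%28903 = 21275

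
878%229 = 191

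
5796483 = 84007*69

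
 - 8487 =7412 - 15899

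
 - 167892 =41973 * (  -  4)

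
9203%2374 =2081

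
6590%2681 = 1228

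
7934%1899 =338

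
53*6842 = 362626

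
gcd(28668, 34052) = 4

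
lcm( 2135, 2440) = 17080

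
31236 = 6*5206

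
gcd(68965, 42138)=1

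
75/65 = 1 + 2/13 = 1.15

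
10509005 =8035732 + 2473273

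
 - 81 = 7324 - 7405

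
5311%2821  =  2490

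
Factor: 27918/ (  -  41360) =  - 27/40 = - 2^( -3)*3^3*5^( - 1) 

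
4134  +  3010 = 7144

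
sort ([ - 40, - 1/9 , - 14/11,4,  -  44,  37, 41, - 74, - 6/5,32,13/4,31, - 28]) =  [-74, - 44, - 40, - 28, - 14/11, - 6/5, - 1/9,13/4,4, 31, 32,37 , 41]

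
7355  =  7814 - 459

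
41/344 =41/344 = 0.12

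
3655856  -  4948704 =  - 1292848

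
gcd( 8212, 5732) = 4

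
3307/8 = 413 + 3/8 = 413.38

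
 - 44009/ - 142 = 44009/142 = 309.92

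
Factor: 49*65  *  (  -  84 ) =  - 2^2*3^1 * 5^1*7^3*13^1 = - 267540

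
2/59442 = 1/29721=0.00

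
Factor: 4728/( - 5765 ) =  -2^3 * 3^1*5^( - 1 )*197^1*1153^( - 1 )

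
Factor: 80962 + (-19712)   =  61250 = 2^1 * 5^4*7^2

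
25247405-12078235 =13169170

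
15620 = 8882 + 6738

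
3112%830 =622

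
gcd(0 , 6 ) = 6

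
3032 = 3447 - 415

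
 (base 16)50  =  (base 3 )2222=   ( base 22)3E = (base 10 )80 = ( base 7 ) 143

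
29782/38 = 783 +14/19 = 783.74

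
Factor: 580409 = 580409^1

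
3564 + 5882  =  9446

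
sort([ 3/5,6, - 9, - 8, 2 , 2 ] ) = [ - 9 , - 8,3/5 , 2, 2, 6]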